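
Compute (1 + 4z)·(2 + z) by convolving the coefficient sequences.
Ascending coefficients: a = [1, 4], b = [2, 1]. c[0] = 1×2 = 2; c[1] = 1×1 + 4×2 = 9; c[2] = 4×1 = 4. Result coefficients: [2, 9, 4] → 2 + 9z + 4z^2

2 + 9z + 4z^2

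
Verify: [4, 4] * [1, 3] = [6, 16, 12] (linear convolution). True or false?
Recompute linear convolution of [4, 4] and [1, 3]: y[0] = 4×1 = 4; y[1] = 4×3 + 4×1 = 16; y[2] = 4×3 = 12 → [4, 16, 12]. Compare to given [6, 16, 12]: they differ at index 0: given 6, correct 4, so answer: No

No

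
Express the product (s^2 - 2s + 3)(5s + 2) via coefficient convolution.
Ascending coefficients: a = [3, -2, 1], b = [2, 5]. c[0] = 3×2 = 6; c[1] = 3×5 + -2×2 = 11; c[2] = -2×5 + 1×2 = -8; c[3] = 1×5 = 5. Result coefficients: [6, 11, -8, 5] → 5s^3 - 8s^2 + 11s + 6

5s^3 - 8s^2 + 11s + 6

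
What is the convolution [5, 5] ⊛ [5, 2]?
y[0] = 5×5 = 25; y[1] = 5×2 + 5×5 = 35; y[2] = 5×2 = 10

[25, 35, 10]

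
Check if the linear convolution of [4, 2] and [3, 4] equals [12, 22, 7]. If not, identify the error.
Recompute linear convolution of [4, 2] and [3, 4]: y[0] = 4×3 = 12; y[1] = 4×4 + 2×3 = 22; y[2] = 2×4 = 8 → [12, 22, 8]. Compare to given [12, 22, 7]: they differ at index 2: given 7, correct 8, so answer: No

No. Error at index 2: given 7, correct 8.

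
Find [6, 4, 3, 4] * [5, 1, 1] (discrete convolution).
y[0] = 6×5 = 30; y[1] = 6×1 + 4×5 = 26; y[2] = 6×1 + 4×1 + 3×5 = 25; y[3] = 4×1 + 3×1 + 4×5 = 27; y[4] = 3×1 + 4×1 = 7; y[5] = 4×1 = 4

[30, 26, 25, 27, 7, 4]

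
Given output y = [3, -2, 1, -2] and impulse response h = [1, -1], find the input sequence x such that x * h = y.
Deconvolve y=[3, -2, 1, -2] by h=[1, -1]. Since h[0]=1, solve forward: x[0] = y[0] / 1 = 3; x[1] = (y[1] - 3×-1) / 1 = 1; x[2] = (y[2] - 1×-1) / 1 = 2. So x = [3, 1, 2]. Check by forward convolution: y[0] = 3×1 = 3; y[1] = 3×-1 + 1×1 = -2; y[2] = 1×-1 + 2×1 = 1; y[3] = 2×-1 = -2

[3, 1, 2]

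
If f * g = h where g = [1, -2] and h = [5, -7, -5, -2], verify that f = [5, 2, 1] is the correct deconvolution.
Forward-compute [5, 2, 1] * [1, -2]: h[0] = 5×1 = 5; h[1] = 5×-2 + 2×1 = -8; h[2] = 2×-2 + 1×1 = -3; h[3] = 1×-2 = -2 → [5, -8, -3, -2]. Does not match given h = [5, -7, -5, -2].

Not verified. [5, 2, 1] * [1, -2] = [5, -8, -3, -2], which differs from [5, -7, -5, -2] at index 1.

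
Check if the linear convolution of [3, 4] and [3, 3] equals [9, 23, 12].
Recompute linear convolution of [3, 4] and [3, 3]: y[0] = 3×3 = 9; y[1] = 3×3 + 4×3 = 21; y[2] = 4×3 = 12 → [9, 21, 12]. Compare to given [9, 23, 12]: they differ at index 1: given 23, correct 21, so answer: No

No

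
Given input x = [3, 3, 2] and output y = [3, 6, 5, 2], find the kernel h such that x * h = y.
Output length 4 = len(x) + len(h) - 1 ⇒ len(h) = 2. Solve h forward using h[k] = (y[k] - Σ_{i≥1} x[i]·h[k-i]) / x[0]: h[0] = y[0] / x[0] = 3 / 3 = 1; h[1] = (y[1] - 3×1) / x[0] = (6 - 3×1) / 3 = 1. So h = [1, 1]. Forward-check [3, 3, 2] * [1, 1]: y[0] = 3×1 = 3; y[1] = 3×1 + 3×1 = 6; y[2] = 3×1 + 2×1 = 5; y[3] = 2×1 = 2 → [3, 6, 5, 2] ✓

[1, 1]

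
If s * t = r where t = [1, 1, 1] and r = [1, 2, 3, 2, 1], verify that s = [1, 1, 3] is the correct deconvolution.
Forward-compute [1, 1, 3] * [1, 1, 1]: r[0] = 1×1 = 1; r[1] = 1×1 + 1×1 = 2; r[2] = 1×1 + 1×1 + 3×1 = 5; r[3] = 1×1 + 3×1 = 4; r[4] = 3×1 = 3 → [1, 2, 5, 4, 3]. Does not match given r = [1, 2, 3, 2, 1].

Not verified. [1, 1, 3] * [1, 1, 1] = [1, 2, 5, 4, 3], which differs from [1, 2, 3, 2, 1] at index 2.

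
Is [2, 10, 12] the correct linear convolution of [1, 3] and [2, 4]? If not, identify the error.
Recompute linear convolution of [1, 3] and [2, 4]: y[0] = 1×2 = 2; y[1] = 1×4 + 3×2 = 10; y[2] = 3×4 = 12 → [2, 10, 12]. Given [2, 10, 12] matches, so answer: Yes

Yes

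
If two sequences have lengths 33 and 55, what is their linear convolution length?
Linear/full convolution length: m + n - 1 = 33 + 55 - 1 = 87

87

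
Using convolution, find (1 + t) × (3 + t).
Ascending coefficients: a = [1, 1], b = [3, 1]. c[0] = 1×3 = 3; c[1] = 1×1 + 1×3 = 4; c[2] = 1×1 = 1. Result coefficients: [3, 4, 1] → 3 + 4t + t^2

3 + 4t + t^2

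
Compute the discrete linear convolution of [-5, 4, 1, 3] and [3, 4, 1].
y[0] = -5×3 = -15; y[1] = -5×4 + 4×3 = -8; y[2] = -5×1 + 4×4 + 1×3 = 14; y[3] = 4×1 + 1×4 + 3×3 = 17; y[4] = 1×1 + 3×4 = 13; y[5] = 3×1 = 3

[-15, -8, 14, 17, 13, 3]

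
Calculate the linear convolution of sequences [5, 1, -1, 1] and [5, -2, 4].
y[0] = 5×5 = 25; y[1] = 5×-2 + 1×5 = -5; y[2] = 5×4 + 1×-2 + -1×5 = 13; y[3] = 1×4 + -1×-2 + 1×5 = 11; y[4] = -1×4 + 1×-2 = -6; y[5] = 1×4 = 4

[25, -5, 13, 11, -6, 4]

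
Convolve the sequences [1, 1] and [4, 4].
y[0] = 1×4 = 4; y[1] = 1×4 + 1×4 = 8; y[2] = 1×4 = 4

[4, 8, 4]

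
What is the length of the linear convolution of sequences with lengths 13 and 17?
Linear/full convolution length: m + n - 1 = 13 + 17 - 1 = 29

29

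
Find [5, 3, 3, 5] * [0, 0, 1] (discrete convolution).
y[0] = 5×0 = 0; y[1] = 5×0 + 3×0 = 0; y[2] = 5×1 + 3×0 + 3×0 = 5; y[3] = 3×1 + 3×0 + 5×0 = 3; y[4] = 3×1 + 5×0 = 3; y[5] = 5×1 = 5

[0, 0, 5, 3, 3, 5]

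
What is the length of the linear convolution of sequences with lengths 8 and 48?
Linear/full convolution length: m + n - 1 = 8 + 48 - 1 = 55

55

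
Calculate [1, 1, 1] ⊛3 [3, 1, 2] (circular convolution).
Use y[k] = Σ_j f[j]·g[(k-j) mod 3]. y[0] = 1×3 + 1×2 + 1×1 = 6; y[1] = 1×1 + 1×3 + 1×2 = 6; y[2] = 1×2 + 1×1 + 1×3 = 6. Result: [6, 6, 6]

[6, 6, 6]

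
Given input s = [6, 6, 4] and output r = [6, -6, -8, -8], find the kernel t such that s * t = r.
Output length 4 = len(s) + len(t) - 1 ⇒ len(t) = 2. Solve t forward using t[k] = (r[k] - Σ_{i≥1} s[i]·t[k-i]) / s[0]: t[0] = r[0] / s[0] = 6 / 6 = 1; t[1] = (r[1] - 6×1) / s[0] = (-6 - 6×1) / 6 = -2. So t = [1, -2]. Forward-check [6, 6, 4] * [1, -2]: r[0] = 6×1 = 6; r[1] = 6×-2 + 6×1 = -6; r[2] = 6×-2 + 4×1 = -8; r[3] = 4×-2 = -8 → [6, -6, -8, -8] ✓

[1, -2]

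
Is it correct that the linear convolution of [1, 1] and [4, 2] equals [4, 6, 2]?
Recompute linear convolution of [1, 1] and [4, 2]: y[0] = 1×4 = 4; y[1] = 1×2 + 1×4 = 6; y[2] = 1×2 = 2 → [4, 6, 2]. Given [4, 6, 2] matches, so answer: Yes

Yes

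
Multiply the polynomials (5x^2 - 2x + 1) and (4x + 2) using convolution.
Ascending coefficients: a = [1, -2, 5], b = [2, 4]. c[0] = 1×2 = 2; c[1] = 1×4 + -2×2 = 0; c[2] = -2×4 + 5×2 = 2; c[3] = 5×4 = 20. Result coefficients: [2, 0, 2, 20] → 20x^3 + 2x^2 + 2

20x^3 + 2x^2 + 2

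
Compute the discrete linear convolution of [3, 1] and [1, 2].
y[0] = 3×1 = 3; y[1] = 3×2 + 1×1 = 7; y[2] = 1×2 = 2

[3, 7, 2]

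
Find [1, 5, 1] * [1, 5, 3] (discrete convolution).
y[0] = 1×1 = 1; y[1] = 1×5 + 5×1 = 10; y[2] = 1×3 + 5×5 + 1×1 = 29; y[3] = 5×3 + 1×5 = 20; y[4] = 1×3 = 3

[1, 10, 29, 20, 3]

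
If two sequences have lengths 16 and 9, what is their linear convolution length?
Linear/full convolution length: m + n - 1 = 16 + 9 - 1 = 24

24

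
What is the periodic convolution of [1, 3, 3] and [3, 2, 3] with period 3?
Use y[k] = Σ_j u[j]·v[(k-j) mod 3]. y[0] = 1×3 + 3×3 + 3×2 = 18; y[1] = 1×2 + 3×3 + 3×3 = 20; y[2] = 1×3 + 3×2 + 3×3 = 18. Result: [18, 20, 18]

[18, 20, 18]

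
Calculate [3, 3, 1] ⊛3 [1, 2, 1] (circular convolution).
Use y[k] = Σ_j x[j]·h[(k-j) mod 3]. y[0] = 3×1 + 3×1 + 1×2 = 8; y[1] = 3×2 + 3×1 + 1×1 = 10; y[2] = 3×1 + 3×2 + 1×1 = 10. Result: [8, 10, 10]

[8, 10, 10]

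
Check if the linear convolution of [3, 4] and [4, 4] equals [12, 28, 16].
Recompute linear convolution of [3, 4] and [4, 4]: y[0] = 3×4 = 12; y[1] = 3×4 + 4×4 = 28; y[2] = 4×4 = 16 → [12, 28, 16]. Given [12, 28, 16] matches, so answer: Yes

Yes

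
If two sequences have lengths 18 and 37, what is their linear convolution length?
Linear/full convolution length: m + n - 1 = 18 + 37 - 1 = 54

54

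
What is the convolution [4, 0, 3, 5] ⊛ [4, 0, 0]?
y[0] = 4×4 = 16; y[1] = 4×0 + 0×4 = 0; y[2] = 4×0 + 0×0 + 3×4 = 12; y[3] = 0×0 + 3×0 + 5×4 = 20; y[4] = 3×0 + 5×0 = 0; y[5] = 5×0 = 0

[16, 0, 12, 20, 0, 0]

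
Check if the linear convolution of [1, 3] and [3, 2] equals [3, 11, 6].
Recompute linear convolution of [1, 3] and [3, 2]: y[0] = 1×3 = 3; y[1] = 1×2 + 3×3 = 11; y[2] = 3×2 = 6 → [3, 11, 6]. Given [3, 11, 6] matches, so answer: Yes

Yes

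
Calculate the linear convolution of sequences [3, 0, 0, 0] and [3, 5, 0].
y[0] = 3×3 = 9; y[1] = 3×5 + 0×3 = 15; y[2] = 3×0 + 0×5 + 0×3 = 0; y[3] = 0×0 + 0×5 + 0×3 = 0; y[4] = 0×0 + 0×5 = 0; y[5] = 0×0 = 0

[9, 15, 0, 0, 0, 0]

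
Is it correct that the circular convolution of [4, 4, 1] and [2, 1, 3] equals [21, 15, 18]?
Recompute circular convolution of [4, 4, 1] and [2, 1, 3]: y[0] = 4×2 + 4×3 + 1×1 = 21; y[1] = 4×1 + 4×2 + 1×3 = 15; y[2] = 4×3 + 4×1 + 1×2 = 18 → [21, 15, 18]. Given [21, 15, 18] matches, so answer: Yes

Yes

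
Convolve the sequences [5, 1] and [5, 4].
y[0] = 5×5 = 25; y[1] = 5×4 + 1×5 = 25; y[2] = 1×4 = 4

[25, 25, 4]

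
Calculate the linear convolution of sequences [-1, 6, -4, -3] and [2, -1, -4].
y[0] = -1×2 = -2; y[1] = -1×-1 + 6×2 = 13; y[2] = -1×-4 + 6×-1 + -4×2 = -10; y[3] = 6×-4 + -4×-1 + -3×2 = -26; y[4] = -4×-4 + -3×-1 = 19; y[5] = -3×-4 = 12

[-2, 13, -10, -26, 19, 12]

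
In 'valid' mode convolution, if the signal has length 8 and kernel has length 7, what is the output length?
'Valid' mode counts only positions where the kernel fully overlaps the signal: m - n + 1 = 8 - 7 + 1 = 2

2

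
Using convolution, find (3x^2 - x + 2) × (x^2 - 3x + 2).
Ascending coefficients: a = [2, -1, 3], b = [2, -3, 1]. c[0] = 2×2 = 4; c[1] = 2×-3 + -1×2 = -8; c[2] = 2×1 + -1×-3 + 3×2 = 11; c[3] = -1×1 + 3×-3 = -10; c[4] = 3×1 = 3. Result coefficients: [4, -8, 11, -10, 3] → 3x^4 - 10x^3 + 11x^2 - 8x + 4

3x^4 - 10x^3 + 11x^2 - 8x + 4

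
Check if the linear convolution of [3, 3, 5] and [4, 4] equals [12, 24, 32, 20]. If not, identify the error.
Recompute linear convolution of [3, 3, 5] and [4, 4]: y[0] = 3×4 = 12; y[1] = 3×4 + 3×4 = 24; y[2] = 3×4 + 5×4 = 32; y[3] = 5×4 = 20 → [12, 24, 32, 20]. Given [12, 24, 32, 20] matches, so answer: Yes

Yes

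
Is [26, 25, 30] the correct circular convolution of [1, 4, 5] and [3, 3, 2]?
Recompute circular convolution of [1, 4, 5] and [3, 3, 2]: y[0] = 1×3 + 4×2 + 5×3 = 26; y[1] = 1×3 + 4×3 + 5×2 = 25; y[2] = 1×2 + 4×3 + 5×3 = 29 → [26, 25, 29]. Compare to given [26, 25, 30]: they differ at index 2: given 30, correct 29, so answer: No

No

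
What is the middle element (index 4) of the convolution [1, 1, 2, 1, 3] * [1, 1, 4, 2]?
Use y[k] = Σ_i a[i]·b[k-i] at k=4. y[4] = 1×2 + 2×4 + 1×1 + 3×1 = 14

14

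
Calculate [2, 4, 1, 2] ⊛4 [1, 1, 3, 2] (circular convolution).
Use y[k] = Σ_j u[j]·v[(k-j) mod 4]. y[0] = 2×1 + 4×2 + 1×3 + 2×1 = 15; y[1] = 2×1 + 4×1 + 1×2 + 2×3 = 14; y[2] = 2×3 + 4×1 + 1×1 + 2×2 = 15; y[3] = 2×2 + 4×3 + 1×1 + 2×1 = 19. Result: [15, 14, 15, 19]

[15, 14, 15, 19]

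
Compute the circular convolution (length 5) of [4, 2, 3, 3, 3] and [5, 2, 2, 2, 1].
Use y[k] = Σ_j u[j]·v[(k-j) mod 5]. y[0] = 4×5 + 2×1 + 3×2 + 3×2 + 3×2 = 40; y[1] = 4×2 + 2×5 + 3×1 + 3×2 + 3×2 = 33; y[2] = 4×2 + 2×2 + 3×5 + 3×1 + 3×2 = 36; y[3] = 4×2 + 2×2 + 3×2 + 3×5 + 3×1 = 36; y[4] = 4×1 + 2×2 + 3×2 + 3×2 + 3×5 = 35. Result: [40, 33, 36, 36, 35]

[40, 33, 36, 36, 35]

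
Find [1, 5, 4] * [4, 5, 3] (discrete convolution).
y[0] = 1×4 = 4; y[1] = 1×5 + 5×4 = 25; y[2] = 1×3 + 5×5 + 4×4 = 44; y[3] = 5×3 + 4×5 = 35; y[4] = 4×3 = 12

[4, 25, 44, 35, 12]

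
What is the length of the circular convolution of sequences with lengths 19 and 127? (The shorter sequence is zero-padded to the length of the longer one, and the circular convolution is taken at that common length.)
Circular convolution (zero-padding the shorter input) has length max(m, n) = max(19, 127) = 127

127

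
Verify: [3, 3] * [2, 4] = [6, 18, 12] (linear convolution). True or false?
Recompute linear convolution of [3, 3] and [2, 4]: y[0] = 3×2 = 6; y[1] = 3×4 + 3×2 = 18; y[2] = 3×4 = 12 → [6, 18, 12]. Given [6, 18, 12] matches, so answer: Yes

Yes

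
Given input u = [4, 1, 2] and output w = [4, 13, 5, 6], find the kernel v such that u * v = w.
Output length 4 = len(u) + len(v) - 1 ⇒ len(v) = 2. Solve v forward using v[k] = (w[k] - Σ_{i≥1} u[i]·v[k-i]) / u[0]: v[0] = w[0] / u[0] = 4 / 4 = 1; v[1] = (w[1] - 1×1) / u[0] = (13 - 1×1) / 4 = 3. So v = [1, 3]. Forward-check [4, 1, 2] * [1, 3]: w[0] = 4×1 = 4; w[1] = 4×3 + 1×1 = 13; w[2] = 1×3 + 2×1 = 5; w[3] = 2×3 = 6 → [4, 13, 5, 6] ✓

[1, 3]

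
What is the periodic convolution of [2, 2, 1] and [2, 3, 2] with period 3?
Use y[k] = Σ_j f[j]·g[(k-j) mod 3]. y[0] = 2×2 + 2×2 + 1×3 = 11; y[1] = 2×3 + 2×2 + 1×2 = 12; y[2] = 2×2 + 2×3 + 1×2 = 12. Result: [11, 12, 12]

[11, 12, 12]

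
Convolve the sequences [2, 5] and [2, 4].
y[0] = 2×2 = 4; y[1] = 2×4 + 5×2 = 18; y[2] = 5×4 = 20

[4, 18, 20]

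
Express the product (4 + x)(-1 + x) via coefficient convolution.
Ascending coefficients: a = [4, 1], b = [-1, 1]. c[0] = 4×-1 = -4; c[1] = 4×1 + 1×-1 = 3; c[2] = 1×1 = 1. Result coefficients: [-4, 3, 1] → -4 + 3x + x^2

-4 + 3x + x^2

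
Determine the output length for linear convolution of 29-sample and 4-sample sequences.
Linear/full convolution length: m + n - 1 = 29 + 4 - 1 = 32

32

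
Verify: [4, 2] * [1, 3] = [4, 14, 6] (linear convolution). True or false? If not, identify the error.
Recompute linear convolution of [4, 2] and [1, 3]: y[0] = 4×1 = 4; y[1] = 4×3 + 2×1 = 14; y[2] = 2×3 = 6 → [4, 14, 6]. Given [4, 14, 6] matches, so answer: Yes

Yes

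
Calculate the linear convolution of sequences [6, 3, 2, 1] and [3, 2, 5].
y[0] = 6×3 = 18; y[1] = 6×2 + 3×3 = 21; y[2] = 6×5 + 3×2 + 2×3 = 42; y[3] = 3×5 + 2×2 + 1×3 = 22; y[4] = 2×5 + 1×2 = 12; y[5] = 1×5 = 5

[18, 21, 42, 22, 12, 5]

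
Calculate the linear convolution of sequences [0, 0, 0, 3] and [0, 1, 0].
y[0] = 0×0 = 0; y[1] = 0×1 + 0×0 = 0; y[2] = 0×0 + 0×1 + 0×0 = 0; y[3] = 0×0 + 0×1 + 3×0 = 0; y[4] = 0×0 + 3×1 = 3; y[5] = 3×0 = 0

[0, 0, 0, 0, 3, 0]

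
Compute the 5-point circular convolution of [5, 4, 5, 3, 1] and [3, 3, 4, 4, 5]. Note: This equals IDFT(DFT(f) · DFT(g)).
Either evaluate y[k] = Σ_j f[j]·g[(k-j) mod 5] directly, or use IDFT(DFT(f) · DFT(g)). y[0] = 5×3 + 4×5 + 5×4 + 3×4 + 1×3 = 70; y[1] = 5×3 + 4×3 + 5×5 + 3×4 + 1×4 = 68; y[2] = 5×4 + 4×3 + 5×3 + 3×5 + 1×4 = 66; y[3] = 5×4 + 4×4 + 5×3 + 3×3 + 1×5 = 65; y[4] = 5×5 + 4×4 + 5×4 + 3×3 + 1×3 = 73. Result: [70, 68, 66, 65, 73]

[70, 68, 66, 65, 73]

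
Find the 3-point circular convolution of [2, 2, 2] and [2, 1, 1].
Use y[k] = Σ_j s[j]·t[(k-j) mod 3]. y[0] = 2×2 + 2×1 + 2×1 = 8; y[1] = 2×1 + 2×2 + 2×1 = 8; y[2] = 2×1 + 2×1 + 2×2 = 8. Result: [8, 8, 8]

[8, 8, 8]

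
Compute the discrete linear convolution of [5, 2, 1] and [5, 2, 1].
y[0] = 5×5 = 25; y[1] = 5×2 + 2×5 = 20; y[2] = 5×1 + 2×2 + 1×5 = 14; y[3] = 2×1 + 1×2 = 4; y[4] = 1×1 = 1

[25, 20, 14, 4, 1]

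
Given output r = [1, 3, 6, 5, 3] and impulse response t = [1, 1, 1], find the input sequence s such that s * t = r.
Deconvolve r=[1, 3, 6, 5, 3] by t=[1, 1, 1]. Since t[0]=1, solve forward: s[0] = r[0] / 1 = 1; s[1] = (r[1] - 1×1) / 1 = 2; s[2] = (r[2] - 2×1 - 1×1) / 1 = 3. So s = [1, 2, 3]. Check by forward convolution: r[0] = 1×1 = 1; r[1] = 1×1 + 2×1 = 3; r[2] = 1×1 + 2×1 + 3×1 = 6; r[3] = 2×1 + 3×1 = 5; r[4] = 3×1 = 3

[1, 2, 3]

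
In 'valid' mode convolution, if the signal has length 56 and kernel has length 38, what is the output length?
'Valid' mode counts only positions where the kernel fully overlaps the signal: m - n + 1 = 56 - 38 + 1 = 19

19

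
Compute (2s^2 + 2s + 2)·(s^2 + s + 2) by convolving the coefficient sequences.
Ascending coefficients: a = [2, 2, 2], b = [2, 1, 1]. c[0] = 2×2 = 4; c[1] = 2×1 + 2×2 = 6; c[2] = 2×1 + 2×1 + 2×2 = 8; c[3] = 2×1 + 2×1 = 4; c[4] = 2×1 = 2. Result coefficients: [4, 6, 8, 4, 2] → 2s^4 + 4s^3 + 8s^2 + 6s + 4

2s^4 + 4s^3 + 8s^2 + 6s + 4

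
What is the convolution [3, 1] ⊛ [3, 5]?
y[0] = 3×3 = 9; y[1] = 3×5 + 1×3 = 18; y[2] = 1×5 = 5

[9, 18, 5]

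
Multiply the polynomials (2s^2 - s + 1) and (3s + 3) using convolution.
Ascending coefficients: a = [1, -1, 2], b = [3, 3]. c[0] = 1×3 = 3; c[1] = 1×3 + -1×3 = 0; c[2] = -1×3 + 2×3 = 3; c[3] = 2×3 = 6. Result coefficients: [3, 0, 3, 6] → 6s^3 + 3s^2 + 3

6s^3 + 3s^2 + 3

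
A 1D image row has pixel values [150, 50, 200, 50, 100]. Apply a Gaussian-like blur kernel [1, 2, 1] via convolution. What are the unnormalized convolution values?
Convolve image row [150, 50, 200, 50, 100] with kernel [1, 2, 1]: y[0] = 150×1 = 150; y[1] = 150×2 + 50×1 = 350; y[2] = 150×1 + 50×2 + 200×1 = 450; y[3] = 50×1 + 200×2 + 50×1 = 500; y[4] = 200×1 + 50×2 + 100×1 = 400; y[5] = 50×1 + 100×2 = 250; y[6] = 100×1 = 100 → [150, 350, 450, 500, 400, 250, 100]. Normalization factor = sum(kernel) = 4.

[150, 350, 450, 500, 400, 250, 100]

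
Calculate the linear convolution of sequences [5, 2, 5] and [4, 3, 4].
y[0] = 5×4 = 20; y[1] = 5×3 + 2×4 = 23; y[2] = 5×4 + 2×3 + 5×4 = 46; y[3] = 2×4 + 5×3 = 23; y[4] = 5×4 = 20

[20, 23, 46, 23, 20]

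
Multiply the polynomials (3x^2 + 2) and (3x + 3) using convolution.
Ascending coefficients: a = [2, 0, 3], b = [3, 3]. c[0] = 2×3 = 6; c[1] = 2×3 + 0×3 = 6; c[2] = 0×3 + 3×3 = 9; c[3] = 3×3 = 9. Result coefficients: [6, 6, 9, 9] → 9x^3 + 9x^2 + 6x + 6

9x^3 + 9x^2 + 6x + 6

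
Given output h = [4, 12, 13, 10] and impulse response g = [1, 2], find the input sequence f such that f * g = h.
Deconvolve h=[4, 12, 13, 10] by g=[1, 2]. Since g[0]=1, solve forward: f[0] = h[0] / 1 = 4; f[1] = (h[1] - 4×2) / 1 = 4; f[2] = (h[2] - 4×2) / 1 = 5. So f = [4, 4, 5]. Check by forward convolution: h[0] = 4×1 = 4; h[1] = 4×2 + 4×1 = 12; h[2] = 4×2 + 5×1 = 13; h[3] = 5×2 = 10

[4, 4, 5]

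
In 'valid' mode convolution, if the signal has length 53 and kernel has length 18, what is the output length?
'Valid' mode counts only positions where the kernel fully overlaps the signal: m - n + 1 = 53 - 18 + 1 = 36

36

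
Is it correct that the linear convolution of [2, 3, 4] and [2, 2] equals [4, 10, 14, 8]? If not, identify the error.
Recompute linear convolution of [2, 3, 4] and [2, 2]: y[0] = 2×2 = 4; y[1] = 2×2 + 3×2 = 10; y[2] = 3×2 + 4×2 = 14; y[3] = 4×2 = 8 → [4, 10, 14, 8]. Given [4, 10, 14, 8] matches, so answer: Yes

Yes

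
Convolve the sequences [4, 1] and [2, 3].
y[0] = 4×2 = 8; y[1] = 4×3 + 1×2 = 14; y[2] = 1×3 = 3

[8, 14, 3]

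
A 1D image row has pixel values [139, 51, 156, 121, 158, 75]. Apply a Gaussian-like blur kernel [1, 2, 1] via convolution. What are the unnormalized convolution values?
Convolve image row [139, 51, 156, 121, 158, 75] with kernel [1, 2, 1]: y[0] = 139×1 = 139; y[1] = 139×2 + 51×1 = 329; y[2] = 139×1 + 51×2 + 156×1 = 397; y[3] = 51×1 + 156×2 + 121×1 = 484; y[4] = 156×1 + 121×2 + 158×1 = 556; y[5] = 121×1 + 158×2 + 75×1 = 512; y[6] = 158×1 + 75×2 = 308; y[7] = 75×1 = 75 → [139, 329, 397, 484, 556, 512, 308, 75]. Normalization factor = sum(kernel) = 4.

[139, 329, 397, 484, 556, 512, 308, 75]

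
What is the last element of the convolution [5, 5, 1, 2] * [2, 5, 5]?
Use y[k] = Σ_i a[i]·b[k-i] at k=5. y[5] = 2×5 = 10

10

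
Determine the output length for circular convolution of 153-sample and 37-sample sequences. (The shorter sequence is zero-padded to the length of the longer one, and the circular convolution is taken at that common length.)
Circular convolution (zero-padding the shorter input) has length max(m, n) = max(153, 37) = 153

153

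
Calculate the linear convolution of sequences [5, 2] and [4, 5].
y[0] = 5×4 = 20; y[1] = 5×5 + 2×4 = 33; y[2] = 2×5 = 10

[20, 33, 10]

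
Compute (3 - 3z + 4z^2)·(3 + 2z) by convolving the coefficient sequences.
Ascending coefficients: a = [3, -3, 4], b = [3, 2]. c[0] = 3×3 = 9; c[1] = 3×2 + -3×3 = -3; c[2] = -3×2 + 4×3 = 6; c[3] = 4×2 = 8. Result coefficients: [9, -3, 6, 8] → 9 - 3z + 6z^2 + 8z^3

9 - 3z + 6z^2 + 8z^3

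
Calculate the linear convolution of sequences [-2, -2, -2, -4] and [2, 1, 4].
y[0] = -2×2 = -4; y[1] = -2×1 + -2×2 = -6; y[2] = -2×4 + -2×1 + -2×2 = -14; y[3] = -2×4 + -2×1 + -4×2 = -18; y[4] = -2×4 + -4×1 = -12; y[5] = -4×4 = -16

[-4, -6, -14, -18, -12, -16]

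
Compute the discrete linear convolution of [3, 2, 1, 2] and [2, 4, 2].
y[0] = 3×2 = 6; y[1] = 3×4 + 2×2 = 16; y[2] = 3×2 + 2×4 + 1×2 = 16; y[3] = 2×2 + 1×4 + 2×2 = 12; y[4] = 1×2 + 2×4 = 10; y[5] = 2×2 = 4

[6, 16, 16, 12, 10, 4]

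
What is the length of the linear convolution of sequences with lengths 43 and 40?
Linear/full convolution length: m + n - 1 = 43 + 40 - 1 = 82

82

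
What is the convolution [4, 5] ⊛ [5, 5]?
y[0] = 4×5 = 20; y[1] = 4×5 + 5×5 = 45; y[2] = 5×5 = 25

[20, 45, 25]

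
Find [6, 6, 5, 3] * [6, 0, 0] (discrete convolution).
y[0] = 6×6 = 36; y[1] = 6×0 + 6×6 = 36; y[2] = 6×0 + 6×0 + 5×6 = 30; y[3] = 6×0 + 5×0 + 3×6 = 18; y[4] = 5×0 + 3×0 = 0; y[5] = 3×0 = 0

[36, 36, 30, 18, 0, 0]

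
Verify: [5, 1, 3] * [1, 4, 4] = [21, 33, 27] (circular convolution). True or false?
Recompute circular convolution of [5, 1, 3] and [1, 4, 4]: y[0] = 5×1 + 1×4 + 3×4 = 21; y[1] = 5×4 + 1×1 + 3×4 = 33; y[2] = 5×4 + 1×4 + 3×1 = 27 → [21, 33, 27]. Given [21, 33, 27] matches, so answer: Yes

Yes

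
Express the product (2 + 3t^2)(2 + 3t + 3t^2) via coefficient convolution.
Ascending coefficients: a = [2, 0, 3], b = [2, 3, 3]. c[0] = 2×2 = 4; c[1] = 2×3 + 0×2 = 6; c[2] = 2×3 + 0×3 + 3×2 = 12; c[3] = 0×3 + 3×3 = 9; c[4] = 3×3 = 9. Result coefficients: [4, 6, 12, 9, 9] → 4 + 6t + 12t^2 + 9t^3 + 9t^4

4 + 6t + 12t^2 + 9t^3 + 9t^4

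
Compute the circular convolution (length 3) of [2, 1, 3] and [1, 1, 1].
Use y[k] = Σ_j x[j]·h[(k-j) mod 3]. y[0] = 2×1 + 1×1 + 3×1 = 6; y[1] = 2×1 + 1×1 + 3×1 = 6; y[2] = 2×1 + 1×1 + 3×1 = 6. Result: [6, 6, 6]

[6, 6, 6]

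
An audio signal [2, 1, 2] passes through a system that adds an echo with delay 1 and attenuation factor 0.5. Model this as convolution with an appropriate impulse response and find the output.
Direct-path + delayed-attenuated-path model → impulse response h = [1, 0.5] (1 at lag 0, 0.5 at lag 1). Output y[n] = x[n] + 0.5·x[n - 1] (with x[n] = 0 outside 0..2): y[0] = 2 + 0.5×0 = 2; y[1] = 1 + 0.5×2 = 2.0; y[2] = 2 + 0.5×1 = 2.5; y[3] = 0 + 0.5×2 = 1.0. So y = [2, 2.0, 2.5, 1.0]

[2, 2.0, 2.5, 1.0]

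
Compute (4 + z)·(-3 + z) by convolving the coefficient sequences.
Ascending coefficients: a = [4, 1], b = [-3, 1]. c[0] = 4×-3 = -12; c[1] = 4×1 + 1×-3 = 1; c[2] = 1×1 = 1. Result coefficients: [-12, 1, 1] → -12 + z + z^2

-12 + z + z^2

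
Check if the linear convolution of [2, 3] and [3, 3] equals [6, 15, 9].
Recompute linear convolution of [2, 3] and [3, 3]: y[0] = 2×3 = 6; y[1] = 2×3 + 3×3 = 15; y[2] = 3×3 = 9 → [6, 15, 9]. Given [6, 15, 9] matches, so answer: Yes

Yes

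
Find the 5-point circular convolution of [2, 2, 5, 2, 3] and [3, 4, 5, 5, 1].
Use y[k] = Σ_j f[j]·g[(k-j) mod 5]. y[0] = 2×3 + 2×1 + 5×5 + 2×5 + 3×4 = 55; y[1] = 2×4 + 2×3 + 5×1 + 2×5 + 3×5 = 44; y[2] = 2×5 + 2×4 + 5×3 + 2×1 + 3×5 = 50; y[3] = 2×5 + 2×5 + 5×4 + 2×3 + 3×1 = 49; y[4] = 2×1 + 2×5 + 5×5 + 2×4 + 3×3 = 54. Result: [55, 44, 50, 49, 54]

[55, 44, 50, 49, 54]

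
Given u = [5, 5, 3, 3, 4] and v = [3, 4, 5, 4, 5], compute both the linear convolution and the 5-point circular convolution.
Linear: y_lin[0] = 5×3 = 15; y_lin[1] = 5×4 + 5×3 = 35; y_lin[2] = 5×5 + 5×4 + 3×3 = 54; y_lin[3] = 5×4 + 5×5 + 3×4 + 3×3 = 66; y_lin[4] = 5×5 + 5×4 + 3×5 + 3×4 + 4×3 = 84; y_lin[5] = 5×5 + 3×4 + 3×5 + 4×4 = 68; y_lin[6] = 3×5 + 3×4 + 4×5 = 47; y_lin[7] = 3×5 + 4×4 = 31; y_lin[8] = 4×5 = 20 → [15, 35, 54, 66, 84, 68, 47, 31, 20]. Circular (length 5): y[0] = 5×3 + 5×5 + 3×4 + 3×5 + 4×4 = 83; y[1] = 5×4 + 5×3 + 3×5 + 3×4 + 4×5 = 82; y[2] = 5×5 + 5×4 + 3×3 + 3×5 + 4×4 = 85; y[3] = 5×4 + 5×5 + 3×4 + 3×3 + 4×5 = 86; y[4] = 5×5 + 5×4 + 3×5 + 3×4 + 4×3 = 84 → [83, 82, 85, 86, 84]

Linear: [15, 35, 54, 66, 84, 68, 47, 31, 20], Circular: [83, 82, 85, 86, 84]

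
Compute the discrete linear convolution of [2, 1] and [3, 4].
y[0] = 2×3 = 6; y[1] = 2×4 + 1×3 = 11; y[2] = 1×4 = 4

[6, 11, 4]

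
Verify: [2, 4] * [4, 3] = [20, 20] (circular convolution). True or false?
Recompute circular convolution of [2, 4] and [4, 3]: y[0] = 2×4 + 4×3 = 20; y[1] = 2×3 + 4×4 = 22 → [20, 22]. Compare to given [20, 20]: they differ at index 1: given 20, correct 22, so answer: No

No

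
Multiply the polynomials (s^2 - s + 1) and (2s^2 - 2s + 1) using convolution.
Ascending coefficients: a = [1, -1, 1], b = [1, -2, 2]. c[0] = 1×1 = 1; c[1] = 1×-2 + -1×1 = -3; c[2] = 1×2 + -1×-2 + 1×1 = 5; c[3] = -1×2 + 1×-2 = -4; c[4] = 1×2 = 2. Result coefficients: [1, -3, 5, -4, 2] → 2s^4 - 4s^3 + 5s^2 - 3s + 1

2s^4 - 4s^3 + 5s^2 - 3s + 1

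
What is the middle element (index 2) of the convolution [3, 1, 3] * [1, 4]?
Use y[k] = Σ_i a[i]·b[k-i] at k=2. y[2] = 1×4 + 3×1 = 7

7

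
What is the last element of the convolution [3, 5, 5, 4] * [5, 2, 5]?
Use y[k] = Σ_i a[i]·b[k-i] at k=5. y[5] = 4×5 = 20

20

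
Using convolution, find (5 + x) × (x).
Ascending coefficients: a = [5, 1], b = [0, 1]. c[0] = 5×0 = 0; c[1] = 5×1 + 1×0 = 5; c[2] = 1×1 = 1. Result coefficients: [0, 5, 1] → 5x + x^2

5x + x^2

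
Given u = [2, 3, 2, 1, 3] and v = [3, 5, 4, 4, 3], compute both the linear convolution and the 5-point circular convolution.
Linear: y_lin[0] = 2×3 = 6; y_lin[1] = 2×5 + 3×3 = 19; y_lin[2] = 2×4 + 3×5 + 2×3 = 29; y_lin[3] = 2×4 + 3×4 + 2×5 + 1×3 = 33; y_lin[4] = 2×3 + 3×4 + 2×4 + 1×5 + 3×3 = 40; y_lin[5] = 3×3 + 2×4 + 1×4 + 3×5 = 36; y_lin[6] = 2×3 + 1×4 + 3×4 = 22; y_lin[7] = 1×3 + 3×4 = 15; y_lin[8] = 3×3 = 9 → [6, 19, 29, 33, 40, 36, 22, 15, 9]. Circular (length 5): y[0] = 2×3 + 3×3 + 2×4 + 1×4 + 3×5 = 42; y[1] = 2×5 + 3×3 + 2×3 + 1×4 + 3×4 = 41; y[2] = 2×4 + 3×5 + 2×3 + 1×3 + 3×4 = 44; y[3] = 2×4 + 3×4 + 2×5 + 1×3 + 3×3 = 42; y[4] = 2×3 + 3×4 + 2×4 + 1×5 + 3×3 = 40 → [42, 41, 44, 42, 40]

Linear: [6, 19, 29, 33, 40, 36, 22, 15, 9], Circular: [42, 41, 44, 42, 40]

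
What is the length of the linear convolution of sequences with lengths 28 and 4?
Linear/full convolution length: m + n - 1 = 28 + 4 - 1 = 31

31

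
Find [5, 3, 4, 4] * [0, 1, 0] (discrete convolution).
y[0] = 5×0 = 0; y[1] = 5×1 + 3×0 = 5; y[2] = 5×0 + 3×1 + 4×0 = 3; y[3] = 3×0 + 4×1 + 4×0 = 4; y[4] = 4×0 + 4×1 = 4; y[5] = 4×0 = 0

[0, 5, 3, 4, 4, 0]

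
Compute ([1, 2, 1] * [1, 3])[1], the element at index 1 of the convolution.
Use y[k] = Σ_i a[i]·b[k-i] at k=1. y[1] = 1×3 + 2×1 = 5

5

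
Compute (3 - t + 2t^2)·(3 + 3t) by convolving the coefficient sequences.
Ascending coefficients: a = [3, -1, 2], b = [3, 3]. c[0] = 3×3 = 9; c[1] = 3×3 + -1×3 = 6; c[2] = -1×3 + 2×3 = 3; c[3] = 2×3 = 6. Result coefficients: [9, 6, 3, 6] → 9 + 6t + 3t^2 + 6t^3

9 + 6t + 3t^2 + 6t^3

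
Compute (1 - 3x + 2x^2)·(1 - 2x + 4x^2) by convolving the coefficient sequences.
Ascending coefficients: a = [1, -3, 2], b = [1, -2, 4]. c[0] = 1×1 = 1; c[1] = 1×-2 + -3×1 = -5; c[2] = 1×4 + -3×-2 + 2×1 = 12; c[3] = -3×4 + 2×-2 = -16; c[4] = 2×4 = 8. Result coefficients: [1, -5, 12, -16, 8] → 1 - 5x + 12x^2 - 16x^3 + 8x^4

1 - 5x + 12x^2 - 16x^3 + 8x^4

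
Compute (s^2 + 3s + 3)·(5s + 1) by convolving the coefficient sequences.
Ascending coefficients: a = [3, 3, 1], b = [1, 5]. c[0] = 3×1 = 3; c[1] = 3×5 + 3×1 = 18; c[2] = 3×5 + 1×1 = 16; c[3] = 1×5 = 5. Result coefficients: [3, 18, 16, 5] → 5s^3 + 16s^2 + 18s + 3

5s^3 + 16s^2 + 18s + 3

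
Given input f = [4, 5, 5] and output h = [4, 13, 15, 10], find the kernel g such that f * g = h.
Output length 4 = len(f) + len(g) - 1 ⇒ len(g) = 2. Solve g forward using g[k] = (h[k] - Σ_{i≥1} f[i]·g[k-i]) / f[0]: g[0] = h[0] / f[0] = 4 / 4 = 1; g[1] = (h[1] - 5×1) / f[0] = (13 - 5×1) / 4 = 2. So g = [1, 2]. Forward-check [4, 5, 5] * [1, 2]: h[0] = 4×1 = 4; h[1] = 4×2 + 5×1 = 13; h[2] = 5×2 + 5×1 = 15; h[3] = 5×2 = 10 → [4, 13, 15, 10] ✓

[1, 2]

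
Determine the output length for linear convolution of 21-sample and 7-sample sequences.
Linear/full convolution length: m + n - 1 = 21 + 7 - 1 = 27

27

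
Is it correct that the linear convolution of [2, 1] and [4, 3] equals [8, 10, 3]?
Recompute linear convolution of [2, 1] and [4, 3]: y[0] = 2×4 = 8; y[1] = 2×3 + 1×4 = 10; y[2] = 1×3 = 3 → [8, 10, 3]. Given [8, 10, 3] matches, so answer: Yes

Yes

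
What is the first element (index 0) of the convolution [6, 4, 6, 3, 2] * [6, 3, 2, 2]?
Use y[k] = Σ_i a[i]·b[k-i] at k=0. y[0] = 6×6 = 36

36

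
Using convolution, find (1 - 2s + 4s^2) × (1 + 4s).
Ascending coefficients: a = [1, -2, 4], b = [1, 4]. c[0] = 1×1 = 1; c[1] = 1×4 + -2×1 = 2; c[2] = -2×4 + 4×1 = -4; c[3] = 4×4 = 16. Result coefficients: [1, 2, -4, 16] → 1 + 2s - 4s^2 + 16s^3

1 + 2s - 4s^2 + 16s^3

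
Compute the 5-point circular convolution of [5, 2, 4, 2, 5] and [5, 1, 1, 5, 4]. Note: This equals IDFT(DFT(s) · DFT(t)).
Either evaluate y[k] = Σ_j s[j]·t[(k-j) mod 5] directly, or use IDFT(DFT(s) · DFT(t)). y[0] = 5×5 + 2×4 + 4×5 + 2×1 + 5×1 = 60; y[1] = 5×1 + 2×5 + 4×4 + 2×5 + 5×1 = 46; y[2] = 5×1 + 2×1 + 4×5 + 2×4 + 5×5 = 60; y[3] = 5×5 + 2×1 + 4×1 + 2×5 + 5×4 = 61; y[4] = 5×4 + 2×5 + 4×1 + 2×1 + 5×5 = 61. Result: [60, 46, 60, 61, 61]

[60, 46, 60, 61, 61]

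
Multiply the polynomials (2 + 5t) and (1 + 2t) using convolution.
Ascending coefficients: a = [2, 5], b = [1, 2]. c[0] = 2×1 = 2; c[1] = 2×2 + 5×1 = 9; c[2] = 5×2 = 10. Result coefficients: [2, 9, 10] → 2 + 9t + 10t^2

2 + 9t + 10t^2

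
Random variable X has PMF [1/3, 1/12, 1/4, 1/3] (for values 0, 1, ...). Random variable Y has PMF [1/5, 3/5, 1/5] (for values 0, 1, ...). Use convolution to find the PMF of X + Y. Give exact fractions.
P(X+Y=k) = Σ_i P(X=i)·P(Y=k-i) — a convolution of [1/3, 1/12, 1/4, 1/3] and [1/5, 3/5, 1/5]. P(X+Y=0) = (1/3)×(1/5) = 1/15; P(X+Y=1) = (1/3)×(3/5) + (1/12)×(1/5) = 1/5 + 1/60 = 13/60; P(X+Y=2) = (1/3)×(1/5) + (1/12)×(3/5) + (1/4)×(1/5) = 1/15 + 1/20 + 1/20 = 1/6; P(X+Y=3) = (1/12)×(1/5) + (1/4)×(3/5) + (1/3)×(1/5) = 1/60 + 3/20 + 1/15 = 7/30; P(X+Y=4) = (1/4)×(1/5) + (1/3)×(3/5) = 1/20 + 1/5 = 1/4; P(X+Y=5) = (1/3)×(1/5) = 1/15. PMF: [1/15, 13/60, 1/6, 7/30, 1/4, 1/15] (sums to 1 ✓)

[1/15, 13/60, 1/6, 7/30, 1/4, 1/15]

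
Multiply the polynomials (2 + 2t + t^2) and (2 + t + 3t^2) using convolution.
Ascending coefficients: a = [2, 2, 1], b = [2, 1, 3]. c[0] = 2×2 = 4; c[1] = 2×1 + 2×2 = 6; c[2] = 2×3 + 2×1 + 1×2 = 10; c[3] = 2×3 + 1×1 = 7; c[4] = 1×3 = 3. Result coefficients: [4, 6, 10, 7, 3] → 4 + 6t + 10t^2 + 7t^3 + 3t^4

4 + 6t + 10t^2 + 7t^3 + 3t^4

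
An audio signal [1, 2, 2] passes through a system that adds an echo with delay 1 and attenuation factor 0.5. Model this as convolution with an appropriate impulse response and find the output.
Direct-path + delayed-attenuated-path model → impulse response h = [1, 0.5] (1 at lag 0, 0.5 at lag 1). Output y[n] = x[n] + 0.5·x[n - 1] (with x[n] = 0 outside 0..2): y[0] = 1 + 0.5×0 = 1; y[1] = 2 + 0.5×1 = 2.5; y[2] = 2 + 0.5×2 = 3.0; y[3] = 0 + 0.5×2 = 1.0. So y = [1, 2.5, 3.0, 1.0]

[1, 2.5, 3.0, 1.0]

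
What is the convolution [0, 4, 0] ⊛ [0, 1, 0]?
y[0] = 0×0 = 0; y[1] = 0×1 + 4×0 = 0; y[2] = 0×0 + 4×1 + 0×0 = 4; y[3] = 4×0 + 0×1 = 0; y[4] = 0×0 = 0

[0, 0, 4, 0, 0]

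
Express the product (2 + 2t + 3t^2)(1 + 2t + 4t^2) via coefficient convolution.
Ascending coefficients: a = [2, 2, 3], b = [1, 2, 4]. c[0] = 2×1 = 2; c[1] = 2×2 + 2×1 = 6; c[2] = 2×4 + 2×2 + 3×1 = 15; c[3] = 2×4 + 3×2 = 14; c[4] = 3×4 = 12. Result coefficients: [2, 6, 15, 14, 12] → 2 + 6t + 15t^2 + 14t^3 + 12t^4

2 + 6t + 15t^2 + 14t^3 + 12t^4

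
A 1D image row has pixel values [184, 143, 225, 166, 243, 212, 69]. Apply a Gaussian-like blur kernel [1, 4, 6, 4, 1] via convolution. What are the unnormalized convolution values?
Convolve image row [184, 143, 225, 166, 243, 212, 69] with kernel [1, 4, 6, 4, 1]: y[0] = 184×1 = 184; y[1] = 184×4 + 143×1 = 879; y[2] = 184×6 + 143×4 + 225×1 = 1901; y[3] = 184×4 + 143×6 + 225×4 + 166×1 = 2660; y[4] = 184×1 + 143×4 + 225×6 + 166×4 + 243×1 = 3013; y[5] = 143×1 + 225×4 + 166×6 + 243×4 + 212×1 = 3223; y[6] = 225×1 + 166×4 + 243×6 + 212×4 + 69×1 = 3264; y[7] = 166×1 + 243×4 + 212×6 + 69×4 = 2686; y[8] = 243×1 + 212×4 + 69×6 = 1505; y[9] = 212×1 + 69×4 = 488; y[10] = 69×1 = 69 → [184, 879, 1901, 2660, 3013, 3223, 3264, 2686, 1505, 488, 69]. Normalization factor = sum(kernel) = 16.

[184, 879, 1901, 2660, 3013, 3223, 3264, 2686, 1505, 488, 69]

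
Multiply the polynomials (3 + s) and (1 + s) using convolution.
Ascending coefficients: a = [3, 1], b = [1, 1]. c[0] = 3×1 = 3; c[1] = 3×1 + 1×1 = 4; c[2] = 1×1 = 1. Result coefficients: [3, 4, 1] → 3 + 4s + s^2

3 + 4s + s^2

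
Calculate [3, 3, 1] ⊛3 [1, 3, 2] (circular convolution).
Use y[k] = Σ_j s[j]·t[(k-j) mod 3]. y[0] = 3×1 + 3×2 + 1×3 = 12; y[1] = 3×3 + 3×1 + 1×2 = 14; y[2] = 3×2 + 3×3 + 1×1 = 16. Result: [12, 14, 16]

[12, 14, 16]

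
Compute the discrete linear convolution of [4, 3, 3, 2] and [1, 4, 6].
y[0] = 4×1 = 4; y[1] = 4×4 + 3×1 = 19; y[2] = 4×6 + 3×4 + 3×1 = 39; y[3] = 3×6 + 3×4 + 2×1 = 32; y[4] = 3×6 + 2×4 = 26; y[5] = 2×6 = 12

[4, 19, 39, 32, 26, 12]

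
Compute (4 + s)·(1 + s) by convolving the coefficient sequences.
Ascending coefficients: a = [4, 1], b = [1, 1]. c[0] = 4×1 = 4; c[1] = 4×1 + 1×1 = 5; c[2] = 1×1 = 1. Result coefficients: [4, 5, 1] → 4 + 5s + s^2

4 + 5s + s^2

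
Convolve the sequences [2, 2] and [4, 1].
y[0] = 2×4 = 8; y[1] = 2×1 + 2×4 = 10; y[2] = 2×1 = 2

[8, 10, 2]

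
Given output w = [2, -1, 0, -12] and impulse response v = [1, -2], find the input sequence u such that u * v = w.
Deconvolve w=[2, -1, 0, -12] by v=[1, -2]. Since v[0]=1, solve forward: u[0] = w[0] / 1 = 2; u[1] = (w[1] - 2×-2) / 1 = 3; u[2] = (w[2] - 3×-2) / 1 = 6. So u = [2, 3, 6]. Check by forward convolution: w[0] = 2×1 = 2; w[1] = 2×-2 + 3×1 = -1; w[2] = 3×-2 + 6×1 = 0; w[3] = 6×-2 = -12

[2, 3, 6]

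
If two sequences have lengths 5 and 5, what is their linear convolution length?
Linear/full convolution length: m + n - 1 = 5 + 5 - 1 = 9

9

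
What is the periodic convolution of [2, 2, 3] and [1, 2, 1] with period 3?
Use y[k] = Σ_j x[j]·h[(k-j) mod 3]. y[0] = 2×1 + 2×1 + 3×2 = 10; y[1] = 2×2 + 2×1 + 3×1 = 9; y[2] = 2×1 + 2×2 + 3×1 = 9. Result: [10, 9, 9]

[10, 9, 9]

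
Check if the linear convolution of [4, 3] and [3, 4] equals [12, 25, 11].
Recompute linear convolution of [4, 3] and [3, 4]: y[0] = 4×3 = 12; y[1] = 4×4 + 3×3 = 25; y[2] = 3×4 = 12 → [12, 25, 12]. Compare to given [12, 25, 11]: they differ at index 2: given 11, correct 12, so answer: No

No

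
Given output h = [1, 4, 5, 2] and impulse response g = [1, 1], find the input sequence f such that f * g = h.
Deconvolve h=[1, 4, 5, 2] by g=[1, 1]. Since g[0]=1, solve forward: f[0] = h[0] / 1 = 1; f[1] = (h[1] - 1×1) / 1 = 3; f[2] = (h[2] - 3×1) / 1 = 2. So f = [1, 3, 2]. Check by forward convolution: h[0] = 1×1 = 1; h[1] = 1×1 + 3×1 = 4; h[2] = 3×1 + 2×1 = 5; h[3] = 2×1 = 2

[1, 3, 2]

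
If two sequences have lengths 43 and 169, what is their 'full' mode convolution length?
Linear/full convolution length: m + n - 1 = 43 + 169 - 1 = 211

211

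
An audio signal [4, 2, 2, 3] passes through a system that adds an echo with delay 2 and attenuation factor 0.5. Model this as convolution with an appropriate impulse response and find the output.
Direct-path + delayed-attenuated-path model → impulse response h = [1, 0, 0.5] (1 at lag 0, 0.5 at lag 2). Output y[n] = x[n] + 0.5·x[n - 2] (with x[n] = 0 outside 0..3): y[0] = 4 + 0.5×0 = 4; y[1] = 2 + 0.5×0 = 2; y[2] = 2 + 0.5×4 = 4.0; y[3] = 3 + 0.5×2 = 4.0; y[4] = 0 + 0.5×2 = 1.0; y[5] = 0 + 0.5×3 = 1.5. So y = [4, 2, 4.0, 4.0, 1.0, 1.5]

[4, 2, 4.0, 4.0, 1.0, 1.5]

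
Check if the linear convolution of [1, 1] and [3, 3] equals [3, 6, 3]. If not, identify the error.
Recompute linear convolution of [1, 1] and [3, 3]: y[0] = 1×3 = 3; y[1] = 1×3 + 1×3 = 6; y[2] = 1×3 = 3 → [3, 6, 3]. Given [3, 6, 3] matches, so answer: Yes

Yes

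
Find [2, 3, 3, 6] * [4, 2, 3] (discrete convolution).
y[0] = 2×4 = 8; y[1] = 2×2 + 3×4 = 16; y[2] = 2×3 + 3×2 + 3×4 = 24; y[3] = 3×3 + 3×2 + 6×4 = 39; y[4] = 3×3 + 6×2 = 21; y[5] = 6×3 = 18

[8, 16, 24, 39, 21, 18]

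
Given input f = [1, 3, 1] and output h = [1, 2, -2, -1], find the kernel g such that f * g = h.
Output length 4 = len(f) + len(g) - 1 ⇒ len(g) = 2. Solve g forward using g[k] = (h[k] - Σ_{i≥1} f[i]·g[k-i]) / f[0]: g[0] = h[0] / f[0] = 1 / 1 = 1; g[1] = (h[1] - 3×1) / f[0] = (2 - 3×1) / 1 = -1. So g = [1, -1]. Forward-check [1, 3, 1] * [1, -1]: h[0] = 1×1 = 1; h[1] = 1×-1 + 3×1 = 2; h[2] = 3×-1 + 1×1 = -2; h[3] = 1×-1 = -1 → [1, 2, -2, -1] ✓

[1, -1]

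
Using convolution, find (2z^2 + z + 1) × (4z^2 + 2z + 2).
Ascending coefficients: a = [1, 1, 2], b = [2, 2, 4]. c[0] = 1×2 = 2; c[1] = 1×2 + 1×2 = 4; c[2] = 1×4 + 1×2 + 2×2 = 10; c[3] = 1×4 + 2×2 = 8; c[4] = 2×4 = 8. Result coefficients: [2, 4, 10, 8, 8] → 8z^4 + 8z^3 + 10z^2 + 4z + 2

8z^4 + 8z^3 + 10z^2 + 4z + 2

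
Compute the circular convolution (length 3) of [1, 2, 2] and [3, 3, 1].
Use y[k] = Σ_j s[j]·t[(k-j) mod 3]. y[0] = 1×3 + 2×1 + 2×3 = 11; y[1] = 1×3 + 2×3 + 2×1 = 11; y[2] = 1×1 + 2×3 + 2×3 = 13. Result: [11, 11, 13]

[11, 11, 13]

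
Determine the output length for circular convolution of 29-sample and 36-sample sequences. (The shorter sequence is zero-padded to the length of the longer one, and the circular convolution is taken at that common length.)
Circular convolution (zero-padding the shorter input) has length max(m, n) = max(29, 36) = 36

36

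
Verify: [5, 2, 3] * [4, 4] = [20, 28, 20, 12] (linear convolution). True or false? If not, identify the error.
Recompute linear convolution of [5, 2, 3] and [4, 4]: y[0] = 5×4 = 20; y[1] = 5×4 + 2×4 = 28; y[2] = 2×4 + 3×4 = 20; y[3] = 3×4 = 12 → [20, 28, 20, 12]. Given [20, 28, 20, 12] matches, so answer: Yes

Yes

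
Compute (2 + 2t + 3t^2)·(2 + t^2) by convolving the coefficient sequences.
Ascending coefficients: a = [2, 2, 3], b = [2, 0, 1]. c[0] = 2×2 = 4; c[1] = 2×0 + 2×2 = 4; c[2] = 2×1 + 2×0 + 3×2 = 8; c[3] = 2×1 + 3×0 = 2; c[4] = 3×1 = 3. Result coefficients: [4, 4, 8, 2, 3] → 4 + 4t + 8t^2 + 2t^3 + 3t^4

4 + 4t + 8t^2 + 2t^3 + 3t^4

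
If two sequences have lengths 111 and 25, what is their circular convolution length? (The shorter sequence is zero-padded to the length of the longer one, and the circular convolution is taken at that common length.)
Circular convolution (zero-padding the shorter input) has length max(m, n) = max(111, 25) = 111

111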